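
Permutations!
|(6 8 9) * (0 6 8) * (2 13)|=|(0 6)(2 13)(8 9)|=2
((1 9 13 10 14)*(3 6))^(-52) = (1 10 9 14 13)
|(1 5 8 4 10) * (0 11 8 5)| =6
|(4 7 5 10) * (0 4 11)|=6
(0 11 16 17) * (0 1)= [11, 0, 2, 3, 4, 5, 6, 7, 8, 9, 10, 16, 12, 13, 14, 15, 17, 1]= (0 11 16 17 1)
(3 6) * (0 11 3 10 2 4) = (0 11 3 6 10 2 4) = [11, 1, 4, 6, 0, 5, 10, 7, 8, 9, 2, 3]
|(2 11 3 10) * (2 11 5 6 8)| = 12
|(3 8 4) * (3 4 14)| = |(3 8 14)| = 3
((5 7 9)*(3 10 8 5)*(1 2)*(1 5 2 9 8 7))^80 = (10)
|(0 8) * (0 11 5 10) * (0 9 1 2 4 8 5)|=|(0 5 10 9 1 2 4 8 11)|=9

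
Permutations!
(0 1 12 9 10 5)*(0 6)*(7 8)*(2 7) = (0 1 12 9 10 5 6)(2 7 8) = [1, 12, 7, 3, 4, 6, 0, 8, 2, 10, 5, 11, 9]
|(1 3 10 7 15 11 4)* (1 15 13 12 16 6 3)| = 21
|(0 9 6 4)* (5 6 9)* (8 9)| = 4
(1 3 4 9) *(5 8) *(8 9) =[0, 3, 2, 4, 8, 9, 6, 7, 5, 1] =(1 3 4 8 5 9)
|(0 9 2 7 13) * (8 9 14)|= |(0 14 8 9 2 7 13)|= 7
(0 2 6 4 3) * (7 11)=(0 2 6 4 3)(7 11)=[2, 1, 6, 0, 3, 5, 4, 11, 8, 9, 10, 7]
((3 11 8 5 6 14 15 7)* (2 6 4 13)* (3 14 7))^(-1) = ((2 6 7 14 15 3 11 8 5 4 13))^(-1) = (2 13 4 5 8 11 3 15 14 7 6)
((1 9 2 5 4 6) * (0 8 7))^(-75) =(1 5)(2 6)(4 9)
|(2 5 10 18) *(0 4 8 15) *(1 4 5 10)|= |(0 5 1 4 8 15)(2 10 18)|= 6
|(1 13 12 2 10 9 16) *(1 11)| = |(1 13 12 2 10 9 16 11)| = 8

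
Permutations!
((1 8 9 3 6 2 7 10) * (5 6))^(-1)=(1 10 7 2 6 5 3 9 8)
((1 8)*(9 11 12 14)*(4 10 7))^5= (1 8)(4 7 10)(9 11 12 14)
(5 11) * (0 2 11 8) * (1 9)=(0 2 11 5 8)(1 9)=[2, 9, 11, 3, 4, 8, 6, 7, 0, 1, 10, 5]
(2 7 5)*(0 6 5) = (0 6 5 2 7) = [6, 1, 7, 3, 4, 2, 5, 0]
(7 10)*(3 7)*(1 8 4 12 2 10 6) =(1 8 4 12 2 10 3 7 6) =[0, 8, 10, 7, 12, 5, 1, 6, 4, 9, 3, 11, 2]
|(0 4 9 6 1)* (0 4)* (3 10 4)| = 6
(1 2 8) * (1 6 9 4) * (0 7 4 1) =(0 7 4)(1 2 8 6 9) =[7, 2, 8, 3, 0, 5, 9, 4, 6, 1]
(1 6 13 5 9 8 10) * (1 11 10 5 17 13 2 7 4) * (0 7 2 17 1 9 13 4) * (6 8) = (0 7)(1 8 5 13)(4 9 6 17)(10 11) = [7, 8, 2, 3, 9, 13, 17, 0, 5, 6, 11, 10, 12, 1, 14, 15, 16, 4]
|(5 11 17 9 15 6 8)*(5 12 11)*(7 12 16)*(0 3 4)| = |(0 3 4)(6 8 16 7 12 11 17 9 15)| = 9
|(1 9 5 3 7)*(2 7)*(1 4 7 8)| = |(1 9 5 3 2 8)(4 7)| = 6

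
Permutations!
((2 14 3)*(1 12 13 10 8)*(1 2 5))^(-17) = ((1 12 13 10 8 2 14 3 5))^(-17) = (1 12 13 10 8 2 14 3 5)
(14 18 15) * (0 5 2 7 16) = (0 5 2 7 16)(14 18 15) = [5, 1, 7, 3, 4, 2, 6, 16, 8, 9, 10, 11, 12, 13, 18, 14, 0, 17, 15]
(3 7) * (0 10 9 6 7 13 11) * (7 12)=(0 10 9 6 12 7 3 13 11)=[10, 1, 2, 13, 4, 5, 12, 3, 8, 6, 9, 0, 7, 11]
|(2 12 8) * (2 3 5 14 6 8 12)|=|(3 5 14 6 8)|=5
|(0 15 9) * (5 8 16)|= 3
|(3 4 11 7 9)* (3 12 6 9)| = 12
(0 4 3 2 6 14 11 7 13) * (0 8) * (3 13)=(0 4 13 8)(2 6 14 11 7 3)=[4, 1, 6, 2, 13, 5, 14, 3, 0, 9, 10, 7, 12, 8, 11]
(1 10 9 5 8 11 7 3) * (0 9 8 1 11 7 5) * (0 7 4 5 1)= (0 9 7 3 11 1 10 8 4 5)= [9, 10, 2, 11, 5, 0, 6, 3, 4, 7, 8, 1]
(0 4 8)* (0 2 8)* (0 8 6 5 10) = (0 4 8 2 6 5 10) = [4, 1, 6, 3, 8, 10, 5, 7, 2, 9, 0]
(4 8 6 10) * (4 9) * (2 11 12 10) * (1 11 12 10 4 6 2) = (1 11 10 9 6)(2 12 4 8) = [0, 11, 12, 3, 8, 5, 1, 7, 2, 6, 9, 10, 4]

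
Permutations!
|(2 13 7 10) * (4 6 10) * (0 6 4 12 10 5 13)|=|(0 6 5 13 7 12 10 2)|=8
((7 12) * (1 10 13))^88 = ((1 10 13)(7 12))^88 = (1 10 13)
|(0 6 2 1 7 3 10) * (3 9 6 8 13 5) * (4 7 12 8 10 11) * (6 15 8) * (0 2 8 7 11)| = 30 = |(0 10 2 1 12 6 8 13 5 3)(4 11)(7 9 15)|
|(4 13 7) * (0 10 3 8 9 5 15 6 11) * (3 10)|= 24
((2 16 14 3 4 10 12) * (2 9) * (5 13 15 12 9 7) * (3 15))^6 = (2 5)(3 14)(4 15)(7 9)(10 12)(13 16)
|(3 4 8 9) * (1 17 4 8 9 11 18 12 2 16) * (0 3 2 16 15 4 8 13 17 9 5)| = |(0 3 13 17 8 11 18 12 16 1 9 2 15 4 5)| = 15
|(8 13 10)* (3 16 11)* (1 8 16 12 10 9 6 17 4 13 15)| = |(1 8 15)(3 12 10 16 11)(4 13 9 6 17)| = 15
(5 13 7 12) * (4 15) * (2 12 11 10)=(2 12 5 13 7 11 10)(4 15)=[0, 1, 12, 3, 15, 13, 6, 11, 8, 9, 2, 10, 5, 7, 14, 4]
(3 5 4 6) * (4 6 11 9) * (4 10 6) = (3 5 4 11 9 10 6) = [0, 1, 2, 5, 11, 4, 3, 7, 8, 10, 6, 9]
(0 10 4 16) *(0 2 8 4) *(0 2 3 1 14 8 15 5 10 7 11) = (0 7 11)(1 14 8 4 16 3)(2 15 5 10) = [7, 14, 15, 1, 16, 10, 6, 11, 4, 9, 2, 0, 12, 13, 8, 5, 3]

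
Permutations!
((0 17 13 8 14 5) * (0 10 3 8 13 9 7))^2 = ((0 17 9 7)(3 8 14 5 10))^2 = (0 9)(3 14 10 8 5)(7 17)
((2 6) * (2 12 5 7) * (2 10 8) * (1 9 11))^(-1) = (1 11 9)(2 8 10 7 5 12 6)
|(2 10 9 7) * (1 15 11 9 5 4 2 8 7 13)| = 20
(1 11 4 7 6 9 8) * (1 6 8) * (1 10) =[0, 11, 2, 3, 7, 5, 9, 8, 6, 10, 1, 4] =(1 11 4 7 8 6 9 10)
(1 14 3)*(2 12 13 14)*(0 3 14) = [3, 2, 12, 1, 4, 5, 6, 7, 8, 9, 10, 11, 13, 0, 14] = (14)(0 3 1 2 12 13)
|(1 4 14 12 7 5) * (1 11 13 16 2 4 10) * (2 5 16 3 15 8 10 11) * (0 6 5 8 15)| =|(0 6 5 2 4 14 12 7 16 8 10 1 11 13 3)| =15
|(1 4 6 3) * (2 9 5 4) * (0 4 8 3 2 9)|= 20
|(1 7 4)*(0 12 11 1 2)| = |(0 12 11 1 7 4 2)| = 7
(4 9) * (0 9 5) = (0 9 4 5) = [9, 1, 2, 3, 5, 0, 6, 7, 8, 4]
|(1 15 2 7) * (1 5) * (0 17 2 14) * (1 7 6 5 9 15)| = 9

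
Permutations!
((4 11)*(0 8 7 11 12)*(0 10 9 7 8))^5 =(4 11 7 9 10 12)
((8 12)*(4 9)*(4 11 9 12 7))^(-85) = ((4 12 8 7)(9 11))^(-85) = (4 7 8 12)(9 11)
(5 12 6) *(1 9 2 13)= (1 9 2 13)(5 12 6)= [0, 9, 13, 3, 4, 12, 5, 7, 8, 2, 10, 11, 6, 1]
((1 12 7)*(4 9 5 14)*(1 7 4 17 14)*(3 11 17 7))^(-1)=((1 12 4 9 5)(3 11 17 14 7))^(-1)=(1 5 9 4 12)(3 7 14 17 11)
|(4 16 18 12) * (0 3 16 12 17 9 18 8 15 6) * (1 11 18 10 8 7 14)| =|(0 3 16 7 14 1 11 18 17 9 10 8 15 6)(4 12)| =14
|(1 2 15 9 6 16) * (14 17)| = 6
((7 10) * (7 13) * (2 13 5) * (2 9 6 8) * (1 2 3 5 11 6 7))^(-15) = (13)(3 5 9 7 10 11 6 8)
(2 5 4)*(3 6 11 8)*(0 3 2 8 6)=[3, 1, 5, 0, 8, 4, 11, 7, 2, 9, 10, 6]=(0 3)(2 5 4 8)(6 11)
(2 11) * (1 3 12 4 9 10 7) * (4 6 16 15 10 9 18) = (1 3 12 6 16 15 10 7)(2 11)(4 18) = [0, 3, 11, 12, 18, 5, 16, 1, 8, 9, 7, 2, 6, 13, 14, 10, 15, 17, 4]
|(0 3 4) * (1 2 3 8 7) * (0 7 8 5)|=|(8)(0 5)(1 2 3 4 7)|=10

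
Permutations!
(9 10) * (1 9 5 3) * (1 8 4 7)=(1 9 10 5 3 8 4 7)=[0, 9, 2, 8, 7, 3, 6, 1, 4, 10, 5]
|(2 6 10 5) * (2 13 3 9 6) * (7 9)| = |(3 7 9 6 10 5 13)| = 7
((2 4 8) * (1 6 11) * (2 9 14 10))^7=(1 6 11)(2 4 8 9 14 10)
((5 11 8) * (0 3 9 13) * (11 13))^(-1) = (0 13 5 8 11 9 3)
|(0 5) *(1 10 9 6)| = 4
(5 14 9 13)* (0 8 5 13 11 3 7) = (0 8 5 14 9 11 3 7) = [8, 1, 2, 7, 4, 14, 6, 0, 5, 11, 10, 3, 12, 13, 9]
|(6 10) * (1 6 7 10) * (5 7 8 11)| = 10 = |(1 6)(5 7 10 8 11)|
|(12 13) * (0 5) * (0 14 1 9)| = |(0 5 14 1 9)(12 13)| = 10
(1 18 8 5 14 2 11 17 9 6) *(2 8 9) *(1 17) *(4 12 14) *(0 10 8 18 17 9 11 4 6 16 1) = (0 10 8 5 6 9 16 1 17 2 4 12 14 18 11) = [10, 17, 4, 3, 12, 6, 9, 7, 5, 16, 8, 0, 14, 13, 18, 15, 1, 2, 11]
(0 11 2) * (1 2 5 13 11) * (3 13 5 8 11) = (0 1 2)(3 13)(8 11) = [1, 2, 0, 13, 4, 5, 6, 7, 11, 9, 10, 8, 12, 3]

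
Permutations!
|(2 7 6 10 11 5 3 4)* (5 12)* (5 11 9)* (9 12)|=|(2 7 6 10 12 11 9 5 3 4)|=10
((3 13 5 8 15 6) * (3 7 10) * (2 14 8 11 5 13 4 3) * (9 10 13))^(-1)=(2 10 9 13 7 6 15 8 14)(3 4)(5 11)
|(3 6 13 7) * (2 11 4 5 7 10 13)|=|(2 11 4 5 7 3 6)(10 13)|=14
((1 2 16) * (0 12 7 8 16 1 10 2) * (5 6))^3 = (0 8 2 12 16 1 7 10)(5 6)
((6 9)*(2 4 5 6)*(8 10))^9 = ((2 4 5 6 9)(8 10))^9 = (2 9 6 5 4)(8 10)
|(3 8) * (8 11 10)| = 4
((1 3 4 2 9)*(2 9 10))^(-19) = (1 3 4 9)(2 10)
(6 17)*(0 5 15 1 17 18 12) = (0 5 15 1 17 6 18 12) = [5, 17, 2, 3, 4, 15, 18, 7, 8, 9, 10, 11, 0, 13, 14, 1, 16, 6, 12]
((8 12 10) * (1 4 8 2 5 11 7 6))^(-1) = ((1 4 8 12 10 2 5 11 7 6))^(-1) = (1 6 7 11 5 2 10 12 8 4)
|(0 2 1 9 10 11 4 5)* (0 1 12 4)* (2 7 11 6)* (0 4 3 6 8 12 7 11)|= 13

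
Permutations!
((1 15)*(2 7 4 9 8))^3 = ((1 15)(2 7 4 9 8))^3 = (1 15)(2 9 7 8 4)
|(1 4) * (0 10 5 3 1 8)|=|(0 10 5 3 1 4 8)|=7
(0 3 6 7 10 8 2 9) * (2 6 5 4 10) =(0 3 5 4 10 8 6 7 2 9) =[3, 1, 9, 5, 10, 4, 7, 2, 6, 0, 8]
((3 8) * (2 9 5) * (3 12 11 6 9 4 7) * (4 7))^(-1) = ((2 7 3 8 12 11 6 9 5))^(-1) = (2 5 9 6 11 12 8 3 7)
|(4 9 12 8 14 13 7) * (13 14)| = 6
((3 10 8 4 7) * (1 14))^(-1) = (1 14)(3 7 4 8 10) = ((1 14)(3 10 8 4 7))^(-1)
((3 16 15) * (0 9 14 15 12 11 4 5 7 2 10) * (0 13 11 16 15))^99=((0 9 14)(2 10 13 11 4 5 7)(3 15)(12 16))^99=(2 10 13 11 4 5 7)(3 15)(12 16)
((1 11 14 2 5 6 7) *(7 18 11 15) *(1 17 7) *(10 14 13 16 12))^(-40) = (18) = ((1 15)(2 5 6 18 11 13 16 12 10 14)(7 17))^(-40)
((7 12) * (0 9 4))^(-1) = ((0 9 4)(7 12))^(-1) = (0 4 9)(7 12)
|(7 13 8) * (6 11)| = |(6 11)(7 13 8)| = 6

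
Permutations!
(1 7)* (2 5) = (1 7)(2 5) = [0, 7, 5, 3, 4, 2, 6, 1]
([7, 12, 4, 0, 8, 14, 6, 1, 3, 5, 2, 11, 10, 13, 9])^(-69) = (14)(0 12 4)(1 2 3)(7 10 8)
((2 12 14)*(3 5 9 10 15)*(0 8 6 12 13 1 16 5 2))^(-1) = ((0 8 6 12 14)(1 16 5 9 10 15 3 2 13))^(-1) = (0 14 12 6 8)(1 13 2 3 15 10 9 5 16)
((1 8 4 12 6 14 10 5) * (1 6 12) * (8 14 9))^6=(1 8 6 10)(4 9 5 14)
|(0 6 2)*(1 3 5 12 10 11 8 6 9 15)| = |(0 9 15 1 3 5 12 10 11 8 6 2)| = 12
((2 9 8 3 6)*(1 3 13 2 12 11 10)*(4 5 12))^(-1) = ((1 3 6 4 5 12 11 10)(2 9 8 13))^(-1) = (1 10 11 12 5 4 6 3)(2 13 8 9)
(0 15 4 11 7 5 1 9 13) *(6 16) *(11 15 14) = (0 14 11 7 5 1 9 13)(4 15)(6 16) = [14, 9, 2, 3, 15, 1, 16, 5, 8, 13, 10, 7, 12, 0, 11, 4, 6]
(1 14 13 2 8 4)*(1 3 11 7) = (1 14 13 2 8 4 3 11 7) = [0, 14, 8, 11, 3, 5, 6, 1, 4, 9, 10, 7, 12, 2, 13]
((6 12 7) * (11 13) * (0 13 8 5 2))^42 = (13)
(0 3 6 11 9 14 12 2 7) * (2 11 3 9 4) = (0 9 14 12 11 4 2 7)(3 6) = [9, 1, 7, 6, 2, 5, 3, 0, 8, 14, 10, 4, 11, 13, 12]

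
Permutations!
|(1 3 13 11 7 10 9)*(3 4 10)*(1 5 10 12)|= 12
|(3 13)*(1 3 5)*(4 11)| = |(1 3 13 5)(4 11)| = 4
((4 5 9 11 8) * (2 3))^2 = (4 9 8 5 11) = ((2 3)(4 5 9 11 8))^2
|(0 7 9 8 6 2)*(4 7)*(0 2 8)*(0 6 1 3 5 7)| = 14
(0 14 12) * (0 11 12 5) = (0 14 5)(11 12) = [14, 1, 2, 3, 4, 0, 6, 7, 8, 9, 10, 12, 11, 13, 5]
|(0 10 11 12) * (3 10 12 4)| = 4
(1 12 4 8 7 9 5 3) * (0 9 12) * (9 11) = (0 11 9 5 3 1)(4 8 7 12) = [11, 0, 2, 1, 8, 3, 6, 12, 7, 5, 10, 9, 4]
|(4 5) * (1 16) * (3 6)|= 2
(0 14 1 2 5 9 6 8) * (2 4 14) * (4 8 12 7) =(0 2 5 9 6 12 7 4 14 1 8) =[2, 8, 5, 3, 14, 9, 12, 4, 0, 6, 10, 11, 7, 13, 1]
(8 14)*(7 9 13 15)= (7 9 13 15)(8 14)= [0, 1, 2, 3, 4, 5, 6, 9, 14, 13, 10, 11, 12, 15, 8, 7]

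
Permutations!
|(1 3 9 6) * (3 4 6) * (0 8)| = |(0 8)(1 4 6)(3 9)| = 6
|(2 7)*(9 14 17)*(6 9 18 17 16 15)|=10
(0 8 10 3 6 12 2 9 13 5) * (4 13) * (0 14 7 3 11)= (0 8 10 11)(2 9 4 13 5 14 7 3 6 12)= [8, 1, 9, 6, 13, 14, 12, 3, 10, 4, 11, 0, 2, 5, 7]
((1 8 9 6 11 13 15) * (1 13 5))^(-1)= ((1 8 9 6 11 5)(13 15))^(-1)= (1 5 11 6 9 8)(13 15)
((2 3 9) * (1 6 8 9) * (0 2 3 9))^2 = (0 9 1 8 2 3 6)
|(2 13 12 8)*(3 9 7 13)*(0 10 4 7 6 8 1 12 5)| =|(0 10 4 7 13 5)(1 12)(2 3 9 6 8)| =30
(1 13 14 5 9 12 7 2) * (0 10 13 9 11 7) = (0 10 13 14 5 11 7 2 1 9 12) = [10, 9, 1, 3, 4, 11, 6, 2, 8, 12, 13, 7, 0, 14, 5]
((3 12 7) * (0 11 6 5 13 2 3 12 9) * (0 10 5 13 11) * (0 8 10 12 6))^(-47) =((0 8 10 5 11)(2 3 9 12 7 6 13))^(-47) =(0 5 8 11 10)(2 9 7 13 3 12 6)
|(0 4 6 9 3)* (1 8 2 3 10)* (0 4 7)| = 8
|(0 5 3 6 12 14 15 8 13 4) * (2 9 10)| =|(0 5 3 6 12 14 15 8 13 4)(2 9 10)| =30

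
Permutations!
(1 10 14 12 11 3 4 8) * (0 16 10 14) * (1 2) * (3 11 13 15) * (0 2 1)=[16, 14, 0, 4, 8, 5, 6, 7, 1, 9, 2, 11, 13, 15, 12, 3, 10]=(0 16 10 2)(1 14 12 13 15 3 4 8)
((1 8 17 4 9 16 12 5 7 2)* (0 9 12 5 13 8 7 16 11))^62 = ((0 9 11)(1 7 2)(4 12 13 8 17)(5 16))^62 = (0 11 9)(1 2 7)(4 13 17 12 8)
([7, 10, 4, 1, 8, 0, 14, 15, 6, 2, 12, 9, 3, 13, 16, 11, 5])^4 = [9, 1, 14, 3, 16, 11, 0, 2, 5, 6, 10, 8, 12, 13, 7, 4, 15]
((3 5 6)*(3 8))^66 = ((3 5 6 8))^66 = (3 6)(5 8)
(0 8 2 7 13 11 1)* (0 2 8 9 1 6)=[9, 2, 7, 3, 4, 5, 0, 13, 8, 1, 10, 6, 12, 11]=(0 9 1 2 7 13 11 6)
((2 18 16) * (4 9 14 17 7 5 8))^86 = ((2 18 16)(4 9 14 17 7 5 8))^86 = (2 16 18)(4 14 7 8 9 17 5)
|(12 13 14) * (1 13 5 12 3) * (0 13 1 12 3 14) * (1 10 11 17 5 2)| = 8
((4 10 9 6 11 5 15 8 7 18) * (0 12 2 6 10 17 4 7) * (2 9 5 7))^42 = (2 11 18 6 7)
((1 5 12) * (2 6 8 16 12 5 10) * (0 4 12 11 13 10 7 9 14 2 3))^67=(0 2 3 14 10 9 13 7 11 1 16 12 8 4 6)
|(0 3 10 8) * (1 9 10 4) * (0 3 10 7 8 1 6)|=|(0 10 1 9 7 8 3 4 6)|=9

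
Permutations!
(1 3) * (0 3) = (0 3 1) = [3, 0, 2, 1]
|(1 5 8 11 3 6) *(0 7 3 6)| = |(0 7 3)(1 5 8 11 6)| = 15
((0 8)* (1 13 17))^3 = ((0 8)(1 13 17))^3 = (17)(0 8)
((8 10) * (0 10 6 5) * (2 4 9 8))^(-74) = ((0 10 2 4 9 8 6 5))^(-74) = (0 6 9 2)(4 10 5 8)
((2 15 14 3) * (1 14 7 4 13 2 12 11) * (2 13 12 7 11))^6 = (1 2 7)(3 11 12)(4 14 15)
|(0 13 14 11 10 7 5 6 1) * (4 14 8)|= |(0 13 8 4 14 11 10 7 5 6 1)|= 11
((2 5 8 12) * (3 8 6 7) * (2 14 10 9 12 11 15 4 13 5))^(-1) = (3 7 6 5 13 4 15 11 8)(9 10 14 12)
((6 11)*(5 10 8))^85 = (5 10 8)(6 11)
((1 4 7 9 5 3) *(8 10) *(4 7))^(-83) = (1 9 3 7 5)(8 10)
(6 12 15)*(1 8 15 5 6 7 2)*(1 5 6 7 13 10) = (1 8 15 13 10)(2 5 7)(6 12) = [0, 8, 5, 3, 4, 7, 12, 2, 15, 9, 1, 11, 6, 10, 14, 13]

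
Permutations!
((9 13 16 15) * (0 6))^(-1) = (0 6)(9 15 16 13)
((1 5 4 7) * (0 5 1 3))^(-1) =(0 3 7 4 5)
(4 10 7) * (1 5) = (1 5)(4 10 7) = [0, 5, 2, 3, 10, 1, 6, 4, 8, 9, 7]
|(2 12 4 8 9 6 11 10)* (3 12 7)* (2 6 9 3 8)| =6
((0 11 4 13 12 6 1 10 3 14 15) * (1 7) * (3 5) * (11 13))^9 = ((0 13 12 6 7 1 10 5 3 14 15)(4 11))^9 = (0 14 5 1 6 13 15 3 10 7 12)(4 11)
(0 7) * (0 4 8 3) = [7, 1, 2, 0, 8, 5, 6, 4, 3] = (0 7 4 8 3)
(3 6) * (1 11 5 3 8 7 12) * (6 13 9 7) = [0, 11, 2, 13, 4, 3, 8, 12, 6, 7, 10, 5, 1, 9] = (1 11 5 3 13 9 7 12)(6 8)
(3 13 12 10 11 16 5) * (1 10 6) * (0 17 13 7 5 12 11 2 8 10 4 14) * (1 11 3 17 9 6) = (0 9 6 11 16 12 1 4 14)(2 8 10)(3 7 5 17 13) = [9, 4, 8, 7, 14, 17, 11, 5, 10, 6, 2, 16, 1, 3, 0, 15, 12, 13]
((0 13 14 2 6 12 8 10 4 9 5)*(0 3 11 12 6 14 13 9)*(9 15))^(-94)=(0 12 9 10 3)(4 11 15 8 5)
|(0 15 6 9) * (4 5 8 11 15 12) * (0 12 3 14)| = |(0 3 14)(4 5 8 11 15 6 9 12)| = 24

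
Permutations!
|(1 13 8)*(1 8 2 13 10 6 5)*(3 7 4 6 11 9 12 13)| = 12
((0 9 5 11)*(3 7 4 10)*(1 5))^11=(0 9 1 5 11)(3 10 4 7)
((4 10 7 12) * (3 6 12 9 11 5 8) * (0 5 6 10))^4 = ((0 5 8 3 10 7 9 11 6 12 4))^4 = (0 10 6 5 7 12 8 9 4 3 11)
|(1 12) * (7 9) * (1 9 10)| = |(1 12 9 7 10)| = 5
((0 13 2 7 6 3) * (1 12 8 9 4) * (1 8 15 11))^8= (15)(0 2 6)(3 13 7)(4 9 8)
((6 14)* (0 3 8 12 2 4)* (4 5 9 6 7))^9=((0 3 8 12 2 5 9 6 14 7 4))^9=(0 7 6 5 12 3 4 14 9 2 8)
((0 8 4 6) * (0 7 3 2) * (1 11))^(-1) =((0 8 4 6 7 3 2)(1 11))^(-1) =(0 2 3 7 6 4 8)(1 11)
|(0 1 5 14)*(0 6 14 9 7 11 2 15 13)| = 18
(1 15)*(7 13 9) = (1 15)(7 13 9) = [0, 15, 2, 3, 4, 5, 6, 13, 8, 7, 10, 11, 12, 9, 14, 1]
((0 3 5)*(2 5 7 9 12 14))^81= ((0 3 7 9 12 14 2 5))^81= (0 3 7 9 12 14 2 5)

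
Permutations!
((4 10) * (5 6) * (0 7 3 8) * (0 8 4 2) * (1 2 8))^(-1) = ((0 7 3 4 10 8 1 2)(5 6))^(-1) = (0 2 1 8 10 4 3 7)(5 6)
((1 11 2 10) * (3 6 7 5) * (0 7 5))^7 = (0 7)(1 10 2 11)(3 6 5)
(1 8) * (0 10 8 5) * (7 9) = [10, 5, 2, 3, 4, 0, 6, 9, 1, 7, 8] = (0 10 8 1 5)(7 9)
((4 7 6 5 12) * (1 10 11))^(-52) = (1 11 10)(4 5 7 12 6)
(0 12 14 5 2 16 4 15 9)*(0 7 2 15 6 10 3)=(0 12 14 5 15 9 7 2 16 4 6 10 3)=[12, 1, 16, 0, 6, 15, 10, 2, 8, 7, 3, 11, 14, 13, 5, 9, 4]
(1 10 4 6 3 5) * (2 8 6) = [0, 10, 8, 5, 2, 1, 3, 7, 6, 9, 4] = (1 10 4 2 8 6 3 5)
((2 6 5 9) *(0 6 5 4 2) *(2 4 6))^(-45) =((0 2 5 9))^(-45) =(0 9 5 2)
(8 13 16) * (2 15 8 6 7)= (2 15 8 13 16 6 7)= [0, 1, 15, 3, 4, 5, 7, 2, 13, 9, 10, 11, 12, 16, 14, 8, 6]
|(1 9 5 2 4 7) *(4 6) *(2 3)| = 8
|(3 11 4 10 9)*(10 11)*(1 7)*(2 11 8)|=|(1 7)(2 11 4 8)(3 10 9)|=12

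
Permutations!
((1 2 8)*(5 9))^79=(1 2 8)(5 9)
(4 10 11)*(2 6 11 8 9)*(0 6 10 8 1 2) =[6, 2, 10, 3, 8, 5, 11, 7, 9, 0, 1, 4] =(0 6 11 4 8 9)(1 2 10)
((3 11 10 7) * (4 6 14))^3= (14)(3 7 10 11)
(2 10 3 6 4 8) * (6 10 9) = (2 9 6 4 8)(3 10) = [0, 1, 9, 10, 8, 5, 4, 7, 2, 6, 3]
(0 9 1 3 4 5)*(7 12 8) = [9, 3, 2, 4, 5, 0, 6, 12, 7, 1, 10, 11, 8] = (0 9 1 3 4 5)(7 12 8)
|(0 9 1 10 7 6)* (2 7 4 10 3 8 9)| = 4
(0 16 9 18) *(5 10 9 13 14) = (0 16 13 14 5 10 9 18) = [16, 1, 2, 3, 4, 10, 6, 7, 8, 18, 9, 11, 12, 14, 5, 15, 13, 17, 0]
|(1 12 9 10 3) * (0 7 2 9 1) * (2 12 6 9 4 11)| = |(0 7 12 1 6 9 10 3)(2 4 11)| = 24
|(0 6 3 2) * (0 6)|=|(2 6 3)|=3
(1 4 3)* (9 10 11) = (1 4 3)(9 10 11) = [0, 4, 2, 1, 3, 5, 6, 7, 8, 10, 11, 9]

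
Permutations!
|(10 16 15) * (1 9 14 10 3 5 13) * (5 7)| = |(1 9 14 10 16 15 3 7 5 13)| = 10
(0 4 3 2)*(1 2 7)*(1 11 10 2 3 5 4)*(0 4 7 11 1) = (1 3 11 10 2 4 5 7) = [0, 3, 4, 11, 5, 7, 6, 1, 8, 9, 2, 10]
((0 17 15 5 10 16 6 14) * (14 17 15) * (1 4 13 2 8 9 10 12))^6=(0 13 6 12 9)(1 10 15 2 17)(4 16 5 8 14)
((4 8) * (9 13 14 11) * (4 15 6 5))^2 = (4 15 5 8 6)(9 14)(11 13)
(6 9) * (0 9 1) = (0 9 6 1) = [9, 0, 2, 3, 4, 5, 1, 7, 8, 6]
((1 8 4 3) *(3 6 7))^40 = ((1 8 4 6 7 3))^40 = (1 7 4)(3 6 8)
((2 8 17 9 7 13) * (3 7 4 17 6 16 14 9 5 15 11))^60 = ((2 8 6 16 14 9 4 17 5 15 11 3 7 13))^60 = (2 14 5 7 6 4 11)(3 8 9 15 13 16 17)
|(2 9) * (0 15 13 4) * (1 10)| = |(0 15 13 4)(1 10)(2 9)| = 4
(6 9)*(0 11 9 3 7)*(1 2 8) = [11, 2, 8, 7, 4, 5, 3, 0, 1, 6, 10, 9] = (0 11 9 6 3 7)(1 2 8)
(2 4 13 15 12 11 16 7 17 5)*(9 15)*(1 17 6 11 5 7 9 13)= (1 17 7 6 11 16 9 15 12 5 2 4)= [0, 17, 4, 3, 1, 2, 11, 6, 8, 15, 10, 16, 5, 13, 14, 12, 9, 7]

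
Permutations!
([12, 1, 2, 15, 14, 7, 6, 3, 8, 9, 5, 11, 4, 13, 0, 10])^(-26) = (0 4)(3 7 5 10 15)(12 14)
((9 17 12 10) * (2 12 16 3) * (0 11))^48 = ((0 11)(2 12 10 9 17 16 3))^48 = (2 3 16 17 9 10 12)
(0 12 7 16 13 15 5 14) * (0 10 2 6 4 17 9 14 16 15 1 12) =[0, 12, 6, 3, 17, 16, 4, 15, 8, 14, 2, 11, 7, 1, 10, 5, 13, 9] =(1 12 7 15 5 16 13)(2 6 4 17 9 14 10)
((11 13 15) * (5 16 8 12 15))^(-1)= ((5 16 8 12 15 11 13))^(-1)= (5 13 11 15 12 8 16)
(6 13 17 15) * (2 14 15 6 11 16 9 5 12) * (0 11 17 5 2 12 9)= (0 11 16)(2 14 15 17 6 13 5 9)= [11, 1, 14, 3, 4, 9, 13, 7, 8, 2, 10, 16, 12, 5, 15, 17, 0, 6]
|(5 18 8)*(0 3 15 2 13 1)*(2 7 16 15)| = 15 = |(0 3 2 13 1)(5 18 8)(7 16 15)|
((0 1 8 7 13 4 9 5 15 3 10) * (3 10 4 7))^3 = (0 3 5)(1 4 15)(7 13)(8 9 10)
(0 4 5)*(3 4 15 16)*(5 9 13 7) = (0 15 16 3 4 9 13 7 5) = [15, 1, 2, 4, 9, 0, 6, 5, 8, 13, 10, 11, 12, 7, 14, 16, 3]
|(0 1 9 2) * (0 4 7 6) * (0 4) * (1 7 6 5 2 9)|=|(9)(0 7 5 2)(4 6)|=4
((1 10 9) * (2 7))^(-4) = ((1 10 9)(2 7))^(-4) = (1 9 10)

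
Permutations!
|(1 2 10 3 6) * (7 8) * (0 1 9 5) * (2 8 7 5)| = |(0 1 8 5)(2 10 3 6 9)| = 20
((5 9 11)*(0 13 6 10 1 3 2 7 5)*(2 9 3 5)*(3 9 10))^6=(0 5 3)(1 6 11)(9 10 13)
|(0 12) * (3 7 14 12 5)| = |(0 5 3 7 14 12)| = 6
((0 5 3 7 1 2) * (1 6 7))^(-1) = (0 2 1 3 5)(6 7)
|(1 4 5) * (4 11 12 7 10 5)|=6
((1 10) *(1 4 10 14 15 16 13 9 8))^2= (1 15 13 8 14 16 9)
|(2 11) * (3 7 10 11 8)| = |(2 8 3 7 10 11)| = 6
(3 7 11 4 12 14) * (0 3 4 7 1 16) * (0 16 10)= (16)(0 3 1 10)(4 12 14)(7 11)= [3, 10, 2, 1, 12, 5, 6, 11, 8, 9, 0, 7, 14, 13, 4, 15, 16]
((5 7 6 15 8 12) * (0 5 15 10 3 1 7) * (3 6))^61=(0 5)(1 7 3)(6 10)(8 12 15)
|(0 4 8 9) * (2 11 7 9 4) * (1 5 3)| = |(0 2 11 7 9)(1 5 3)(4 8)| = 30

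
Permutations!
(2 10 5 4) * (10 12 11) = [0, 1, 12, 3, 2, 4, 6, 7, 8, 9, 5, 10, 11] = (2 12 11 10 5 4)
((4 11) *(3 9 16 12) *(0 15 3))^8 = (0 3 16)(9 12 15)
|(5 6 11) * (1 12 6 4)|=6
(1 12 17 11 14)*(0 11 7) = [11, 12, 2, 3, 4, 5, 6, 0, 8, 9, 10, 14, 17, 13, 1, 15, 16, 7] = (0 11 14 1 12 17 7)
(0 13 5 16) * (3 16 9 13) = (0 3 16)(5 9 13) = [3, 1, 2, 16, 4, 9, 6, 7, 8, 13, 10, 11, 12, 5, 14, 15, 0]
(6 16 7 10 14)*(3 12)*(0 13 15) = (0 13 15)(3 12)(6 16 7 10 14) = [13, 1, 2, 12, 4, 5, 16, 10, 8, 9, 14, 11, 3, 15, 6, 0, 7]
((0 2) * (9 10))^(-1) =(0 2)(9 10)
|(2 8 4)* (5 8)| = |(2 5 8 4)| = 4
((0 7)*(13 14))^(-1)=((0 7)(13 14))^(-1)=(0 7)(13 14)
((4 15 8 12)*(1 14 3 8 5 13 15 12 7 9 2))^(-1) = (1 2 9 7 8 3 14)(4 12)(5 15 13)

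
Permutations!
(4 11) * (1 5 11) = (1 5 11 4) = [0, 5, 2, 3, 1, 11, 6, 7, 8, 9, 10, 4]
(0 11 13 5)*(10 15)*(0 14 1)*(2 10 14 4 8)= (0 11 13 5 4 8 2 10 15 14 1)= [11, 0, 10, 3, 8, 4, 6, 7, 2, 9, 15, 13, 12, 5, 1, 14]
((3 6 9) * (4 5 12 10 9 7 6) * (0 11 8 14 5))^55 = ((0 11 8 14 5 12 10 9 3 4)(6 7))^55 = (0 12)(3 14)(4 5)(6 7)(8 9)(10 11)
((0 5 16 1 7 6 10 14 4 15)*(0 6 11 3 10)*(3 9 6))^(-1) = ((0 5 16 1 7 11 9 6)(3 10 14 4 15))^(-1) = (0 6 9 11 7 1 16 5)(3 15 4 14 10)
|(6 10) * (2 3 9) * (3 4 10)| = 6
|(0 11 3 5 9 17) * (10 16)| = 6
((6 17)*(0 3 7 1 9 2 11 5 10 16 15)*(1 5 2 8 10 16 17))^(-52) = (0 7 16)(1 8 17)(3 5 15)(6 9 10)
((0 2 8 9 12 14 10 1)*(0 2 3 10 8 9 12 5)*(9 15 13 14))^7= ((0 3 10 1 2 15 13 14 8 12 9 5))^7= (0 14 10 12 2 5 13 3 8 1 9 15)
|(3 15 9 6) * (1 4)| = 4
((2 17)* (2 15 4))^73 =((2 17 15 4))^73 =(2 17 15 4)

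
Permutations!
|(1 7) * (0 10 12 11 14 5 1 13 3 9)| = |(0 10 12 11 14 5 1 7 13 3 9)| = 11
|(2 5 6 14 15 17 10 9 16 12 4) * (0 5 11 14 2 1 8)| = |(0 5 6 2 11 14 15 17 10 9 16 12 4 1 8)| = 15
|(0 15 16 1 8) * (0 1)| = 6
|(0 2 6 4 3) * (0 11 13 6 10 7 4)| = 9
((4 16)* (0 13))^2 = ((0 13)(4 16))^2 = (16)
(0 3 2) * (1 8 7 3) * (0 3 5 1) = (1 8 7 5)(2 3) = [0, 8, 3, 2, 4, 1, 6, 5, 7]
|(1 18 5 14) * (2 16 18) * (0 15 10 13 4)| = 30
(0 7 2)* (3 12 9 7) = (0 3 12 9 7 2) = [3, 1, 0, 12, 4, 5, 6, 2, 8, 7, 10, 11, 9]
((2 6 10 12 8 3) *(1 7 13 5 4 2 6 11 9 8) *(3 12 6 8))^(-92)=(1 9 5 12 11 13 8 2 7 3 4)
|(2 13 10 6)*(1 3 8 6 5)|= |(1 3 8 6 2 13 10 5)|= 8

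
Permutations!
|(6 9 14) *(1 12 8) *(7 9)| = |(1 12 8)(6 7 9 14)| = 12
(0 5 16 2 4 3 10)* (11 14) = (0 5 16 2 4 3 10)(11 14) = [5, 1, 4, 10, 3, 16, 6, 7, 8, 9, 0, 14, 12, 13, 11, 15, 2]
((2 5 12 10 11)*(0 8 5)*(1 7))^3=(0 12 2 5 11 8 10)(1 7)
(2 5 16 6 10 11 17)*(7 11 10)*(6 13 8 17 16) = (2 5 6 7 11 16 13 8 17) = [0, 1, 5, 3, 4, 6, 7, 11, 17, 9, 10, 16, 12, 8, 14, 15, 13, 2]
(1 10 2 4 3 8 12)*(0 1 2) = (0 1 10)(2 4 3 8 12) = [1, 10, 4, 8, 3, 5, 6, 7, 12, 9, 0, 11, 2]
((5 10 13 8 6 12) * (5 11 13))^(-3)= (5 10)(6 11 8 12 13)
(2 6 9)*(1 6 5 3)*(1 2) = (1 6 9)(2 5 3) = [0, 6, 5, 2, 4, 3, 9, 7, 8, 1]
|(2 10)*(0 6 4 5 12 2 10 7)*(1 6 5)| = 15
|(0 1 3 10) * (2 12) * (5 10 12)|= |(0 1 3 12 2 5 10)|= 7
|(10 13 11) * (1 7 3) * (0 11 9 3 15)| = 9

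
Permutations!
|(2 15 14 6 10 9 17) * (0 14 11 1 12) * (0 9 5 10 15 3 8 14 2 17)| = |(17)(0 2 3 8 14 6 15 11 1 12 9)(5 10)| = 22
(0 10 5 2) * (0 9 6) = [10, 1, 9, 3, 4, 2, 0, 7, 8, 6, 5] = (0 10 5 2 9 6)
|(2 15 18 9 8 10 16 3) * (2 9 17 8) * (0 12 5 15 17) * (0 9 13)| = 13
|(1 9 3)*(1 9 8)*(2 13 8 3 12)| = 7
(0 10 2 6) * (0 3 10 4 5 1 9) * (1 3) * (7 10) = (0 4 5 3 7 10 2 6 1 9) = [4, 9, 6, 7, 5, 3, 1, 10, 8, 0, 2]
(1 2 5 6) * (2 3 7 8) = (1 3 7 8 2 5 6) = [0, 3, 5, 7, 4, 6, 1, 8, 2]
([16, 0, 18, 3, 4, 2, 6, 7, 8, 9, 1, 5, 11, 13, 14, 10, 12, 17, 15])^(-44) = [18, 2, 16, 3, 4, 0, 6, 7, 8, 9, 5, 1, 10, 13, 14, 11, 15, 17, 12]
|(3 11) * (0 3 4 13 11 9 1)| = 12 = |(0 3 9 1)(4 13 11)|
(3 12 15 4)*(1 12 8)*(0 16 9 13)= (0 16 9 13)(1 12 15 4 3 8)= [16, 12, 2, 8, 3, 5, 6, 7, 1, 13, 10, 11, 15, 0, 14, 4, 9]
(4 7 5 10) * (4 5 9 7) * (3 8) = [0, 1, 2, 8, 4, 10, 6, 9, 3, 7, 5] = (3 8)(5 10)(7 9)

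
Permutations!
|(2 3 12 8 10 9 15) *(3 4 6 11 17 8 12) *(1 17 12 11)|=|(1 17 8 10 9 15 2 4 6)(11 12)|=18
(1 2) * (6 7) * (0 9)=(0 9)(1 2)(6 7)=[9, 2, 1, 3, 4, 5, 7, 6, 8, 0]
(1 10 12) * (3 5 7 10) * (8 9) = (1 3 5 7 10 12)(8 9) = [0, 3, 2, 5, 4, 7, 6, 10, 9, 8, 12, 11, 1]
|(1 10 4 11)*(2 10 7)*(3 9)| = |(1 7 2 10 4 11)(3 9)| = 6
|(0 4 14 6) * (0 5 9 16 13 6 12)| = 20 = |(0 4 14 12)(5 9 16 13 6)|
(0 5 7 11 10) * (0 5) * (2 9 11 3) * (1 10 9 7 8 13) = (1 10 5 8 13)(2 7 3)(9 11) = [0, 10, 7, 2, 4, 8, 6, 3, 13, 11, 5, 9, 12, 1]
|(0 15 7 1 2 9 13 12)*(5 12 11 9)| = |(0 15 7 1 2 5 12)(9 13 11)| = 21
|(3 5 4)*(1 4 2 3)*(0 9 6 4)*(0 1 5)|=|(0 9 6 4 5 2 3)|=7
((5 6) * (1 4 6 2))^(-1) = (1 2 5 6 4)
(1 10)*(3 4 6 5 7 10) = (1 3 4 6 5 7 10) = [0, 3, 2, 4, 6, 7, 5, 10, 8, 9, 1]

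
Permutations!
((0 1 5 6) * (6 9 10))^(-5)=((0 1 5 9 10 6))^(-5)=(0 1 5 9 10 6)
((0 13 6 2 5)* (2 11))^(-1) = (0 5 2 11 6 13) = ((0 13 6 11 2 5))^(-1)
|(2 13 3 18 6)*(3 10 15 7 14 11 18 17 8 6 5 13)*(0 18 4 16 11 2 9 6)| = |(0 18 5 13 10 15 7 14 2 3 17 8)(4 16 11)(6 9)| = 12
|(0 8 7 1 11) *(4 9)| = |(0 8 7 1 11)(4 9)| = 10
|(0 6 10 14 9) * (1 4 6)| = |(0 1 4 6 10 14 9)| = 7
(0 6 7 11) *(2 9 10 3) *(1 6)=(0 1 6 7 11)(2 9 10 3)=[1, 6, 9, 2, 4, 5, 7, 11, 8, 10, 3, 0]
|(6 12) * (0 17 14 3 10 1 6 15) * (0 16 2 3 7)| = |(0 17 14 7)(1 6 12 15 16 2 3 10)| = 8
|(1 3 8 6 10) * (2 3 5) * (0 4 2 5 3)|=15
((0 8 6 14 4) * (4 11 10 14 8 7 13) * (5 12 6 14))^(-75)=(0 7 13 4)(5 6 14 10 12 8 11)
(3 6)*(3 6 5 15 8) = (3 5 15 8) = [0, 1, 2, 5, 4, 15, 6, 7, 3, 9, 10, 11, 12, 13, 14, 8]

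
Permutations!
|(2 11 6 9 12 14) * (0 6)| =7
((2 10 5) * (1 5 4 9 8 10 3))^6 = (1 2)(3 5)(4 8)(9 10)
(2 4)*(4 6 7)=(2 6 7 4)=[0, 1, 6, 3, 2, 5, 7, 4]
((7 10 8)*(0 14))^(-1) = (0 14)(7 8 10)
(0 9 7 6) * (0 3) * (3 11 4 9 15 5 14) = (0 15 5 14 3)(4 9 7 6 11) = [15, 1, 2, 0, 9, 14, 11, 6, 8, 7, 10, 4, 12, 13, 3, 5]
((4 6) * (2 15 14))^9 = ((2 15 14)(4 6))^9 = (15)(4 6)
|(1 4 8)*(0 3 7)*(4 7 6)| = |(0 3 6 4 8 1 7)| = 7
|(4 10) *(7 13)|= |(4 10)(7 13)|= 2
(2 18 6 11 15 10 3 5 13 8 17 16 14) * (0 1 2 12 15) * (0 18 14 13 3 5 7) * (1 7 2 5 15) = [7, 5, 14, 2, 4, 3, 11, 0, 17, 9, 15, 18, 1, 8, 12, 10, 13, 16, 6] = (0 7)(1 5 3 2 14 12)(6 11 18)(8 17 16 13)(10 15)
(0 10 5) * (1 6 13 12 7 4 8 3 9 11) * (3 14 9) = (0 10 5)(1 6 13 12 7 4 8 14 9 11) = [10, 6, 2, 3, 8, 0, 13, 4, 14, 11, 5, 1, 7, 12, 9]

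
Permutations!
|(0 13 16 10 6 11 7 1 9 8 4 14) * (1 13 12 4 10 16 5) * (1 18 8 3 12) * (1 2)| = |(0 2 1 9 3 12 4 14)(5 18 8 10 6 11 7 13)| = 8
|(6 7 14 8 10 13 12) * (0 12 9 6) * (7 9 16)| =6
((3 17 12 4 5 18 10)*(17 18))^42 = (18)(4 17)(5 12)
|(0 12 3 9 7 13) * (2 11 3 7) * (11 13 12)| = |(0 11 3 9 2 13)(7 12)| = 6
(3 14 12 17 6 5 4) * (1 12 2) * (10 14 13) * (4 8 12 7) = [0, 7, 1, 13, 3, 8, 5, 4, 12, 9, 14, 11, 17, 10, 2, 15, 16, 6] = (1 7 4 3 13 10 14 2)(5 8 12 17 6)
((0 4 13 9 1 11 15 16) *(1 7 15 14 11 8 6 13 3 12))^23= ((0 4 3 12 1 8 6 13 9 7 15 16)(11 14))^23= (0 16 15 7 9 13 6 8 1 12 3 4)(11 14)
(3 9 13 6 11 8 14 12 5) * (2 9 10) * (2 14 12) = (2 9 13 6 11 8 12 5 3 10 14) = [0, 1, 9, 10, 4, 3, 11, 7, 12, 13, 14, 8, 5, 6, 2]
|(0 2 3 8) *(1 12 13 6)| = |(0 2 3 8)(1 12 13 6)| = 4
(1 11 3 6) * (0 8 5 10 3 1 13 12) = (0 8 5 10 3 6 13 12)(1 11) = [8, 11, 2, 6, 4, 10, 13, 7, 5, 9, 3, 1, 0, 12]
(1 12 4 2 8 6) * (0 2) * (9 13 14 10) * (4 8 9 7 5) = (0 2 9 13 14 10 7 5 4)(1 12 8 6) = [2, 12, 9, 3, 0, 4, 1, 5, 6, 13, 7, 11, 8, 14, 10]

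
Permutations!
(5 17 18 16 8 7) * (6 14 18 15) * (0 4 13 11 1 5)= [4, 5, 2, 3, 13, 17, 14, 0, 7, 9, 10, 1, 12, 11, 18, 6, 8, 15, 16]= (0 4 13 11 1 5 17 15 6 14 18 16 8 7)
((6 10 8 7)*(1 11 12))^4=(1 11 12)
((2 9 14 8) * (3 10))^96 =(14)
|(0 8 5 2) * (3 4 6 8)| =7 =|(0 3 4 6 8 5 2)|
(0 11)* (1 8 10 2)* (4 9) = (0 11)(1 8 10 2)(4 9) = [11, 8, 1, 3, 9, 5, 6, 7, 10, 4, 2, 0]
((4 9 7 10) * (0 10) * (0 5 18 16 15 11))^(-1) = ((0 10 4 9 7 5 18 16 15 11))^(-1) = (0 11 15 16 18 5 7 9 4 10)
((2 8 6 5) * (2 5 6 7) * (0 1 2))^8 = (0 8 1 7 2)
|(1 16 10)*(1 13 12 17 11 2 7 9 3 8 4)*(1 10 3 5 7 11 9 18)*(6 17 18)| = 90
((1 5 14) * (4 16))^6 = (16)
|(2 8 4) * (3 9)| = |(2 8 4)(3 9)| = 6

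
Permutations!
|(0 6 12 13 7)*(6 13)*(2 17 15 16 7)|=14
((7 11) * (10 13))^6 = (13)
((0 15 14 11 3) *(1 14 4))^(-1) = (0 3 11 14 1 4 15)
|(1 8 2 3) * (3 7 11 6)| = 7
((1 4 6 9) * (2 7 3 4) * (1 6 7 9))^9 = (1 2 9 6)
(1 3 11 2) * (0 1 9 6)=(0 1 3 11 2 9 6)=[1, 3, 9, 11, 4, 5, 0, 7, 8, 6, 10, 2]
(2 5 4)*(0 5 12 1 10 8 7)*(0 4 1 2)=(0 5 1 10 8 7 4)(2 12)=[5, 10, 12, 3, 0, 1, 6, 4, 7, 9, 8, 11, 2]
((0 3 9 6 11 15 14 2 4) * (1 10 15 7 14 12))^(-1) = ((0 3 9 6 11 7 14 2 4)(1 10 15 12))^(-1) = (0 4 2 14 7 11 6 9 3)(1 12 15 10)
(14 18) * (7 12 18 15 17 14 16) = (7 12 18 16)(14 15 17) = [0, 1, 2, 3, 4, 5, 6, 12, 8, 9, 10, 11, 18, 13, 15, 17, 7, 14, 16]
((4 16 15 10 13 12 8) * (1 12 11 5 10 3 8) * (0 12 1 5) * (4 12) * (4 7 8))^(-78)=(0 8 5 13)(3 16)(4 15)(7 12 10 11)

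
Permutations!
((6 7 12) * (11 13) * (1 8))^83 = (1 8)(6 12 7)(11 13)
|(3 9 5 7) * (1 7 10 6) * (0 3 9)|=6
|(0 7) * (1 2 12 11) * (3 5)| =|(0 7)(1 2 12 11)(3 5)| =4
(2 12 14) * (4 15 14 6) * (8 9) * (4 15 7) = (2 12 6 15 14)(4 7)(8 9) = [0, 1, 12, 3, 7, 5, 15, 4, 9, 8, 10, 11, 6, 13, 2, 14]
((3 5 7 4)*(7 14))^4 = ((3 5 14 7 4))^4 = (3 4 7 14 5)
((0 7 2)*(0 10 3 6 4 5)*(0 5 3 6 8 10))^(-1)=(0 2 7)(3 4 6 10 8)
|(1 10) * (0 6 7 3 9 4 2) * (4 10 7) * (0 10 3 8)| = 8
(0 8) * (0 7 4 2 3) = (0 8 7 4 2 3) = [8, 1, 3, 0, 2, 5, 6, 4, 7]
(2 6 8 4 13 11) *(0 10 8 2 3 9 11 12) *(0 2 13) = [10, 1, 6, 9, 0, 5, 13, 7, 4, 11, 8, 3, 2, 12] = (0 10 8 4)(2 6 13 12)(3 9 11)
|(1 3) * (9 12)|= |(1 3)(9 12)|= 2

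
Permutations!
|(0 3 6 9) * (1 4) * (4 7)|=12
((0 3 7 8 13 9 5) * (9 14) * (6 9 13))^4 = ((0 3 7 8 6 9 5)(13 14))^4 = (14)(0 6 3 9 7 5 8)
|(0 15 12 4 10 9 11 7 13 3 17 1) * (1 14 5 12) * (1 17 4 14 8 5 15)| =|(0 1)(3 4 10 9 11 7 13)(5 12 14 15 17 8)| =42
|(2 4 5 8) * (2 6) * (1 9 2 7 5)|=4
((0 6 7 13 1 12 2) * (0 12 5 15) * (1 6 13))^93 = (0 6 1 15 13 7 5)(2 12)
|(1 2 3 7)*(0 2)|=|(0 2 3 7 1)|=5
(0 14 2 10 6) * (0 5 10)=[14, 1, 0, 3, 4, 10, 5, 7, 8, 9, 6, 11, 12, 13, 2]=(0 14 2)(5 10 6)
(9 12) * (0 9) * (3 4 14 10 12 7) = (0 9 7 3 4 14 10 12) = [9, 1, 2, 4, 14, 5, 6, 3, 8, 7, 12, 11, 0, 13, 10]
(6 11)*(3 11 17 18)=(3 11 6 17 18)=[0, 1, 2, 11, 4, 5, 17, 7, 8, 9, 10, 6, 12, 13, 14, 15, 16, 18, 3]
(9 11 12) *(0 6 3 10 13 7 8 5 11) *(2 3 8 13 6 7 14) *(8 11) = (0 7 13 14 2 3 10 6 11 12 9)(5 8) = [7, 1, 3, 10, 4, 8, 11, 13, 5, 0, 6, 12, 9, 14, 2]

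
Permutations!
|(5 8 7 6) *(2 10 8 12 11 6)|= |(2 10 8 7)(5 12 11 6)|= 4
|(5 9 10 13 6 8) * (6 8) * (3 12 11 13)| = 8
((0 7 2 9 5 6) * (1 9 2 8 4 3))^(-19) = ((0 7 8 4 3 1 9 5 6))^(-19) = (0 6 5 9 1 3 4 8 7)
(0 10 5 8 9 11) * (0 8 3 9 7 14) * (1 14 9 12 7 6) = (0 10 5 3 12 7 9 11 8 6 1 14) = [10, 14, 2, 12, 4, 3, 1, 9, 6, 11, 5, 8, 7, 13, 0]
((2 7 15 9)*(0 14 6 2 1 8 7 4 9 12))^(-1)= ((0 14 6 2 4 9 1 8 7 15 12))^(-1)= (0 12 15 7 8 1 9 4 2 6 14)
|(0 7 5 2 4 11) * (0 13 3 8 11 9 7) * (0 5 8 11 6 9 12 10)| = |(0 5 2 4 12 10)(3 11 13)(6 9 7 8)| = 12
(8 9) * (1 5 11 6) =(1 5 11 6)(8 9) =[0, 5, 2, 3, 4, 11, 1, 7, 9, 8, 10, 6]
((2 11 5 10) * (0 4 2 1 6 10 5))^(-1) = ((0 4 2 11)(1 6 10))^(-1) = (0 11 2 4)(1 10 6)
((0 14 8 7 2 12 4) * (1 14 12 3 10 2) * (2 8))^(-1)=((0 12 4)(1 14 2 3 10 8 7))^(-1)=(0 4 12)(1 7 8 10 3 2 14)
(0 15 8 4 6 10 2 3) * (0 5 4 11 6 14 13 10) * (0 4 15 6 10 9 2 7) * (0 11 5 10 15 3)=(0 6 4 14 13 9 2)(3 10 7 11 15 8 5)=[6, 1, 0, 10, 14, 3, 4, 11, 5, 2, 7, 15, 12, 9, 13, 8]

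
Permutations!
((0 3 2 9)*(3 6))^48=(0 2 6 9 3)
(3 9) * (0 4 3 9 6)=(9)(0 4 3 6)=[4, 1, 2, 6, 3, 5, 0, 7, 8, 9]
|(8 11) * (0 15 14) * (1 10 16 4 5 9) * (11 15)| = 30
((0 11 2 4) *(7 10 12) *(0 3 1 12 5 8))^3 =(0 4 12 5 11 3 7 8 2 1 10) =((0 11 2 4 3 1 12 7 10 5 8))^3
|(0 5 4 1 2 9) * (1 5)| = 4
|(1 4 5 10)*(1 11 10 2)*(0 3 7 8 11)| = |(0 3 7 8 11 10)(1 4 5 2)| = 12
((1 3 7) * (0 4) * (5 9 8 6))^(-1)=(0 4)(1 7 3)(5 6 8 9)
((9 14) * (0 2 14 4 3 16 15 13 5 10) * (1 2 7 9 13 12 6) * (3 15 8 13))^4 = ((0 7 9 4 15 12 6 1 2 14 3 16 8 13 5 10))^4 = (0 15 2 8)(1 16 10 4)(3 5 9 6)(7 12 14 13)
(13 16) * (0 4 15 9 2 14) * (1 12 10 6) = (0 4 15 9 2 14)(1 12 10 6)(13 16) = [4, 12, 14, 3, 15, 5, 1, 7, 8, 2, 6, 11, 10, 16, 0, 9, 13]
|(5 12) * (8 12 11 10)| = 5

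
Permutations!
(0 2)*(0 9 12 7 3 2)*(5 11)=(2 9 12 7 3)(5 11)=[0, 1, 9, 2, 4, 11, 6, 3, 8, 12, 10, 5, 7]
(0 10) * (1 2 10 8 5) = (0 8 5 1 2 10) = [8, 2, 10, 3, 4, 1, 6, 7, 5, 9, 0]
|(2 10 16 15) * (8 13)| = |(2 10 16 15)(8 13)| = 4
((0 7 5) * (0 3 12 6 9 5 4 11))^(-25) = ((0 7 4 11)(3 12 6 9 5))^(-25) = (12)(0 11 4 7)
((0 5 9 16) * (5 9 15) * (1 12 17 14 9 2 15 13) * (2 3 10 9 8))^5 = (1 2 12 15 17 5 14 13 8)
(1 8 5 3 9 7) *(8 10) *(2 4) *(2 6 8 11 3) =(1 10 11 3 9 7)(2 4 6 8 5) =[0, 10, 4, 9, 6, 2, 8, 1, 5, 7, 11, 3]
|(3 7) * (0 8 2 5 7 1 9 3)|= 15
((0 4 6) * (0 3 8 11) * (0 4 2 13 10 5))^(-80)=((0 2 13 10 5)(3 8 11 4 6))^(-80)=(13)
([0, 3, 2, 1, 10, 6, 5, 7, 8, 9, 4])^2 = [0, 1, 2, 3, 4, 5, 6, 7, 8, 9, 10]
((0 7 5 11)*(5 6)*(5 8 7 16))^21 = (0 16 5 11)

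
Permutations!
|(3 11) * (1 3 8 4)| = 5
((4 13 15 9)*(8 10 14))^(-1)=((4 13 15 9)(8 10 14))^(-1)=(4 9 15 13)(8 14 10)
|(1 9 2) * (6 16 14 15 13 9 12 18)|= 10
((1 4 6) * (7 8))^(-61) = ((1 4 6)(7 8))^(-61) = (1 6 4)(7 8)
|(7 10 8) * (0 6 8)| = 5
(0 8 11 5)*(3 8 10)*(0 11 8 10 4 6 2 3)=(0 4 6 2 3 10)(5 11)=[4, 1, 3, 10, 6, 11, 2, 7, 8, 9, 0, 5]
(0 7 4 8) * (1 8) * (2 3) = [7, 8, 3, 2, 1, 5, 6, 4, 0] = (0 7 4 1 8)(2 3)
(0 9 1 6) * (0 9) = (1 6 9) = [0, 6, 2, 3, 4, 5, 9, 7, 8, 1]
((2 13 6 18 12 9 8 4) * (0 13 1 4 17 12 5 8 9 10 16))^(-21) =((0 13 6 18 5 8 17 12 10 16)(1 4 2))^(-21) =(0 16 10 12 17 8 5 18 6 13)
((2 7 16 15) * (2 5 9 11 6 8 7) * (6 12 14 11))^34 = (5 15 16 7 8 6 9)(11 12 14)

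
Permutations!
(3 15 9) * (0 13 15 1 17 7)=(0 13 15 9 3 1 17 7)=[13, 17, 2, 1, 4, 5, 6, 0, 8, 3, 10, 11, 12, 15, 14, 9, 16, 7]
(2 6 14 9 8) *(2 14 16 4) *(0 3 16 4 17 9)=(0 3 16 17 9 8 14)(2 6 4)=[3, 1, 6, 16, 2, 5, 4, 7, 14, 8, 10, 11, 12, 13, 0, 15, 17, 9]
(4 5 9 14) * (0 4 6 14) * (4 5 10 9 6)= [5, 1, 2, 3, 10, 6, 14, 7, 8, 0, 9, 11, 12, 13, 4]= (0 5 6 14 4 10 9)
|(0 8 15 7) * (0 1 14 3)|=7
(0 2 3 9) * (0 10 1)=(0 2 3 9 10 1)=[2, 0, 3, 9, 4, 5, 6, 7, 8, 10, 1]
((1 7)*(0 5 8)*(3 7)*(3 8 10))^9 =(0 10 7 8 5 3 1)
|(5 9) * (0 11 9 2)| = |(0 11 9 5 2)| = 5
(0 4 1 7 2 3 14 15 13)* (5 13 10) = (0 4 1 7 2 3 14 15 10 5 13) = [4, 7, 3, 14, 1, 13, 6, 2, 8, 9, 5, 11, 12, 0, 15, 10]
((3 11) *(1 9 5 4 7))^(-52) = (11)(1 4 9 7 5)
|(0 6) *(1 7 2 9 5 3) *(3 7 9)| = 6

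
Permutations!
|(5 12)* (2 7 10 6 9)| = 10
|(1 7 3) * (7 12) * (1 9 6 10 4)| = 8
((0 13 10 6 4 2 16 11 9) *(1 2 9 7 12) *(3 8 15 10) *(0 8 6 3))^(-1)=((0 13)(1 2 16 11 7 12)(3 6 4 9 8 15 10))^(-1)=(0 13)(1 12 7 11 16 2)(3 10 15 8 9 4 6)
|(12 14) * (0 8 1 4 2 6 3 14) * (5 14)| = 10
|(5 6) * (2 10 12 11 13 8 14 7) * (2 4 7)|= 14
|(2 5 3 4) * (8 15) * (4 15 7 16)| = 8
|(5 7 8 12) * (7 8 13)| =|(5 8 12)(7 13)| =6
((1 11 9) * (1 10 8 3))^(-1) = (1 3 8 10 9 11) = ((1 11 9 10 8 3))^(-1)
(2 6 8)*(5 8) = (2 6 5 8) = [0, 1, 6, 3, 4, 8, 5, 7, 2]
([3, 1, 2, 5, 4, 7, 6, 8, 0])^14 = [8, 1, 2, 0, 4, 3, 6, 5, 7]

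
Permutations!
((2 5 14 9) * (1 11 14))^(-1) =(1 5 2 9 14 11)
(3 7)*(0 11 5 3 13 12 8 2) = [11, 1, 0, 7, 4, 3, 6, 13, 2, 9, 10, 5, 8, 12] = (0 11 5 3 7 13 12 8 2)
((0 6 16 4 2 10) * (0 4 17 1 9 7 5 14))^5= (0 9 6 7 16 5 17 14 1)(2 4 10)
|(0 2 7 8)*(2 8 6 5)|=|(0 8)(2 7 6 5)|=4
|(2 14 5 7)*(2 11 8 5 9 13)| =|(2 14 9 13)(5 7 11 8)| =4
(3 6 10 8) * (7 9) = [0, 1, 2, 6, 4, 5, 10, 9, 3, 7, 8] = (3 6 10 8)(7 9)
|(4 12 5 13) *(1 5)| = 5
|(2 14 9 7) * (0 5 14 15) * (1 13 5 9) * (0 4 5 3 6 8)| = 13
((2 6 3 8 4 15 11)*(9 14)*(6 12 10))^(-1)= ((2 12 10 6 3 8 4 15 11)(9 14))^(-1)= (2 11 15 4 8 3 6 10 12)(9 14)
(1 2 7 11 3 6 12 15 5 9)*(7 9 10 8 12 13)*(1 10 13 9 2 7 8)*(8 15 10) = (1 7 11 3 6 9 8 12 10)(5 13 15) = [0, 7, 2, 6, 4, 13, 9, 11, 12, 8, 1, 3, 10, 15, 14, 5]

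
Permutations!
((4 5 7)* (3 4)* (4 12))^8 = (3 5 12 7 4)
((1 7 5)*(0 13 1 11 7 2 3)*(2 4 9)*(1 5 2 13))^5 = (0 5)(1 11)(2 9)(3 13)(4 7)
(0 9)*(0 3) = [9, 1, 2, 0, 4, 5, 6, 7, 8, 3] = (0 9 3)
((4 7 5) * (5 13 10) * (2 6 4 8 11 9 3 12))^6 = ((2 6 4 7 13 10 5 8 11 9 3 12))^6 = (2 5)(3 13)(4 11)(6 8)(7 9)(10 12)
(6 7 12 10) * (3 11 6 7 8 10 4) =(3 11 6 8 10 7 12 4) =[0, 1, 2, 11, 3, 5, 8, 12, 10, 9, 7, 6, 4]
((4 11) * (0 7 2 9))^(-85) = ((0 7 2 9)(4 11))^(-85) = (0 9 2 7)(4 11)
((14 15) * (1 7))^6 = ((1 7)(14 15))^6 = (15)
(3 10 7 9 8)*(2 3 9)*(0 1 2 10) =(0 1 2 3)(7 10)(8 9) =[1, 2, 3, 0, 4, 5, 6, 10, 9, 8, 7]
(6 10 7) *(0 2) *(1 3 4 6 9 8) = (0 2)(1 3 4 6 10 7 9 8) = [2, 3, 0, 4, 6, 5, 10, 9, 1, 8, 7]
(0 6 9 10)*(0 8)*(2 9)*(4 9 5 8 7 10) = [6, 1, 5, 3, 9, 8, 2, 10, 0, 4, 7] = (0 6 2 5 8)(4 9)(7 10)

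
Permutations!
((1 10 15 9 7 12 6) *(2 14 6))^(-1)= (1 6 14 2 12 7 9 15 10)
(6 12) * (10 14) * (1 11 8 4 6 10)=(1 11 8 4 6 12 10 14)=[0, 11, 2, 3, 6, 5, 12, 7, 4, 9, 14, 8, 10, 13, 1]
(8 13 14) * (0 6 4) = (0 6 4)(8 13 14) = [6, 1, 2, 3, 0, 5, 4, 7, 13, 9, 10, 11, 12, 14, 8]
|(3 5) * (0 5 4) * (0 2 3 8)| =3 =|(0 5 8)(2 3 4)|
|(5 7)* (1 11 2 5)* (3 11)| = |(1 3 11 2 5 7)| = 6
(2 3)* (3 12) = (2 12 3) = [0, 1, 12, 2, 4, 5, 6, 7, 8, 9, 10, 11, 3]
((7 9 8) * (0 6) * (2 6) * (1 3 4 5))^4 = (0 2 6)(7 9 8)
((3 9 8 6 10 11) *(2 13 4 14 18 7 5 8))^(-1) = (2 9 3 11 10 6 8 5 7 18 14 4 13)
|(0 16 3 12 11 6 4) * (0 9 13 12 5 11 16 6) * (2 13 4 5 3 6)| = 8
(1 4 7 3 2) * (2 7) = [0, 4, 1, 7, 2, 5, 6, 3] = (1 4 2)(3 7)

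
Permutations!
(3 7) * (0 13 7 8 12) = [13, 1, 2, 8, 4, 5, 6, 3, 12, 9, 10, 11, 0, 7] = (0 13 7 3 8 12)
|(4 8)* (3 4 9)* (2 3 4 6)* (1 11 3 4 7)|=9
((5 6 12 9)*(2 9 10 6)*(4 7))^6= (12)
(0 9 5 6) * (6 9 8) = (0 8 6)(5 9) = [8, 1, 2, 3, 4, 9, 0, 7, 6, 5]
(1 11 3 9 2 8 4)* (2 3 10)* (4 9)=(1 11 10 2 8 9 3 4)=[0, 11, 8, 4, 1, 5, 6, 7, 9, 3, 2, 10]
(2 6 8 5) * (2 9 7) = (2 6 8 5 9 7) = [0, 1, 6, 3, 4, 9, 8, 2, 5, 7]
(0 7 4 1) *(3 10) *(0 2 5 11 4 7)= (1 2 5 11 4)(3 10)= [0, 2, 5, 10, 1, 11, 6, 7, 8, 9, 3, 4]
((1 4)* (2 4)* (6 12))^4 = (12)(1 2 4)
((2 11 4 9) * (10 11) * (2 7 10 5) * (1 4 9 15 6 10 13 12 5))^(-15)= (1 12 9 6)(2 13 11 15)(4 5 7 10)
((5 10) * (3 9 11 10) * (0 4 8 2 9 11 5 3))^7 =((0 4 8 2 9 5)(3 11 10))^7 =(0 4 8 2 9 5)(3 11 10)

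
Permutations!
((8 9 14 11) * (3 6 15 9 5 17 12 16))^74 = ((3 6 15 9 14 11 8 5 17 12 16))^74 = (3 17 11 15 16 5 14 6 12 8 9)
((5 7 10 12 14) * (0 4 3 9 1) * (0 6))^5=((0 4 3 9 1 6)(5 7 10 12 14))^5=(14)(0 6 1 9 3 4)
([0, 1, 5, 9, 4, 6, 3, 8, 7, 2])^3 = (2 3 5 9 6)(7 8)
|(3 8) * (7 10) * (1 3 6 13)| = 10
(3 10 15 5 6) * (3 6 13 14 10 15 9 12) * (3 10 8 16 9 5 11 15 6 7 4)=(3 6 7 4)(5 13 14 8 16 9 12 10)(11 15)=[0, 1, 2, 6, 3, 13, 7, 4, 16, 12, 5, 15, 10, 14, 8, 11, 9]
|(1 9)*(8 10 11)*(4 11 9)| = |(1 4 11 8 10 9)| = 6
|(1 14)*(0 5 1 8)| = |(0 5 1 14 8)| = 5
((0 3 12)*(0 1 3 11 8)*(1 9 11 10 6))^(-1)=(0 8 11 9 12 3 1 6 10)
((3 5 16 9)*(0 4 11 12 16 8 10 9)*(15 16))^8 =((0 4 11 12 15 16)(3 5 8 10 9))^8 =(0 11 15)(3 10 5 9 8)(4 12 16)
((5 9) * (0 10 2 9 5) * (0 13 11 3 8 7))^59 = (0 11 10 3 2 8 9 7 13)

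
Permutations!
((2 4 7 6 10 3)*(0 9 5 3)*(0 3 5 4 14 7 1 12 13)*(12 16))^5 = ((0 9 4 1 16 12 13)(2 14 7 6 10 3))^5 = (0 12 1 9 13 16 4)(2 3 10 6 7 14)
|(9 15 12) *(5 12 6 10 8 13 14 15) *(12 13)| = |(5 13 14 15 6 10 8 12 9)| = 9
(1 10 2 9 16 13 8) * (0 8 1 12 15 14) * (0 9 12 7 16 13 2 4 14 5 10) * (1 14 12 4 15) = (0 8 7 16 2 4 12 1)(5 10 15)(9 13 14) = [8, 0, 4, 3, 12, 10, 6, 16, 7, 13, 15, 11, 1, 14, 9, 5, 2]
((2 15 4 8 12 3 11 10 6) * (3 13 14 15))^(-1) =((2 3 11 10 6)(4 8 12 13 14 15))^(-1) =(2 6 10 11 3)(4 15 14 13 12 8)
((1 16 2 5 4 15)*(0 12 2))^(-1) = (0 16 1 15 4 5 2 12)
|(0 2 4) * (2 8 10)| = 5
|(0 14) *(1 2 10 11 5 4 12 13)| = 8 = |(0 14)(1 2 10 11 5 4 12 13)|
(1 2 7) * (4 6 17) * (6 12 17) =(1 2 7)(4 12 17) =[0, 2, 7, 3, 12, 5, 6, 1, 8, 9, 10, 11, 17, 13, 14, 15, 16, 4]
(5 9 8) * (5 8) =(5 9) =[0, 1, 2, 3, 4, 9, 6, 7, 8, 5]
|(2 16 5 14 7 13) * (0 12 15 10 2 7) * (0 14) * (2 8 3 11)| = 10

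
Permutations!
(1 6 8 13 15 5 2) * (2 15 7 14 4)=(1 6 8 13 7 14 4 2)(5 15)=[0, 6, 1, 3, 2, 15, 8, 14, 13, 9, 10, 11, 12, 7, 4, 5]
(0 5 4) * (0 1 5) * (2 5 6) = (1 6 2 5 4) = [0, 6, 5, 3, 1, 4, 2]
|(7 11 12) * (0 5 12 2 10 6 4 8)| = 10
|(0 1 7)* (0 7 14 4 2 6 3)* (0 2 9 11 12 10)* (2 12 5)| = 12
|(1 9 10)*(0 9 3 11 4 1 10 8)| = 12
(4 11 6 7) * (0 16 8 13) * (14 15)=(0 16 8 13)(4 11 6 7)(14 15)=[16, 1, 2, 3, 11, 5, 7, 4, 13, 9, 10, 6, 12, 0, 15, 14, 8]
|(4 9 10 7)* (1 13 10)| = |(1 13 10 7 4 9)| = 6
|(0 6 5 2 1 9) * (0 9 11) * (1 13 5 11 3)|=6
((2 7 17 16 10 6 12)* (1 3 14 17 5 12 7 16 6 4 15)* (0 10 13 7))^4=((0 10 4 15 1 3 14 17 6)(2 16 13 7 5 12))^4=(0 1 6 15 17 4 14 10 3)(2 5 13)(7 16 12)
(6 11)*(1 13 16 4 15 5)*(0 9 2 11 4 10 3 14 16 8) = (0 9 2 11 6 4 15 5 1 13 8)(3 14 16 10) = [9, 13, 11, 14, 15, 1, 4, 7, 0, 2, 3, 6, 12, 8, 16, 5, 10]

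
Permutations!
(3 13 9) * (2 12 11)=(2 12 11)(3 13 9)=[0, 1, 12, 13, 4, 5, 6, 7, 8, 3, 10, 2, 11, 9]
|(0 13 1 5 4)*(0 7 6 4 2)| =15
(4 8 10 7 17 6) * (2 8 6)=[0, 1, 8, 3, 6, 5, 4, 17, 10, 9, 7, 11, 12, 13, 14, 15, 16, 2]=(2 8 10 7 17)(4 6)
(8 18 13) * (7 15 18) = (7 15 18 13 8) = [0, 1, 2, 3, 4, 5, 6, 15, 7, 9, 10, 11, 12, 8, 14, 18, 16, 17, 13]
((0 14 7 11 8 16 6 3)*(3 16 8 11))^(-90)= ((0 14 7 3)(6 16))^(-90)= (16)(0 7)(3 14)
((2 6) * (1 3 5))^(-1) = ((1 3 5)(2 6))^(-1) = (1 5 3)(2 6)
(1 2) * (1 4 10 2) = [0, 1, 4, 3, 10, 5, 6, 7, 8, 9, 2] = (2 4 10)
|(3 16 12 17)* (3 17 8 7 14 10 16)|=|(17)(7 14 10 16 12 8)|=6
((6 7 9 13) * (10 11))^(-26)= ((6 7 9 13)(10 11))^(-26)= (6 9)(7 13)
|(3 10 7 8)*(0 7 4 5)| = 7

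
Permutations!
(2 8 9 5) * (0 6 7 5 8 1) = [6, 0, 1, 3, 4, 2, 7, 5, 9, 8] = (0 6 7 5 2 1)(8 9)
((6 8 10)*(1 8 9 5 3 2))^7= (1 2 3 5 9 6 10 8)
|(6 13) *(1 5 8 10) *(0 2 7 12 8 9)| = |(0 2 7 12 8 10 1 5 9)(6 13)| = 18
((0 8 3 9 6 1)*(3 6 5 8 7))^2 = (0 3 5 6)(1 7 9 8)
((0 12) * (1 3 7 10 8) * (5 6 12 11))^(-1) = ((0 11 5 6 12)(1 3 7 10 8))^(-1) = (0 12 6 5 11)(1 8 10 7 3)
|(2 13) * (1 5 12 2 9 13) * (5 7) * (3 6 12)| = 14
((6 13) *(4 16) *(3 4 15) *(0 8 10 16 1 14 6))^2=(0 10 15 4 14 13 8 16 3 1 6)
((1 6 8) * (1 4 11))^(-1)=(1 11 4 8 6)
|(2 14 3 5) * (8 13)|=|(2 14 3 5)(8 13)|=4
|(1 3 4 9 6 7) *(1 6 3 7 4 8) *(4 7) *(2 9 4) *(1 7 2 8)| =|(1 8 7 6 2 9 3)| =7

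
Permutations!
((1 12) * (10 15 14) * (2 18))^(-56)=(18)(10 15 14)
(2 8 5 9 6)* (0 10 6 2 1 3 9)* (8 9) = (0 10 6 1 3 8 5)(2 9) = [10, 3, 9, 8, 4, 0, 1, 7, 5, 2, 6]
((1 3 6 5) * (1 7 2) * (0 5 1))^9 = ((0 5 7 2)(1 3 6))^9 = (0 5 7 2)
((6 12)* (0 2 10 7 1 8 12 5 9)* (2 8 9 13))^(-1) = ((0 8 12 6 5 13 2 10 7 1 9))^(-1) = (0 9 1 7 10 2 13 5 6 12 8)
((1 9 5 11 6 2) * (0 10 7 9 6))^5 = ((0 10 7 9 5 11)(1 6 2))^5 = (0 11 5 9 7 10)(1 2 6)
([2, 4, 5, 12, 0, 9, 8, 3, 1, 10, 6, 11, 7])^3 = (12)(0 9 8)(1 2 10)(4 5 6)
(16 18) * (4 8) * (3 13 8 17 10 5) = (3 13 8 4 17 10 5)(16 18) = [0, 1, 2, 13, 17, 3, 6, 7, 4, 9, 5, 11, 12, 8, 14, 15, 18, 10, 16]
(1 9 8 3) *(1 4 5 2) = (1 9 8 3 4 5 2) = [0, 9, 1, 4, 5, 2, 6, 7, 3, 8]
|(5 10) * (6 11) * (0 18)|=2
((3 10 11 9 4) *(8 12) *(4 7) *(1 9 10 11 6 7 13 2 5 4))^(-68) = ((1 9 13 2 5 4 3 11 10 6 7)(8 12))^(-68) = (1 6 11 4 2 9 7 10 3 5 13)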